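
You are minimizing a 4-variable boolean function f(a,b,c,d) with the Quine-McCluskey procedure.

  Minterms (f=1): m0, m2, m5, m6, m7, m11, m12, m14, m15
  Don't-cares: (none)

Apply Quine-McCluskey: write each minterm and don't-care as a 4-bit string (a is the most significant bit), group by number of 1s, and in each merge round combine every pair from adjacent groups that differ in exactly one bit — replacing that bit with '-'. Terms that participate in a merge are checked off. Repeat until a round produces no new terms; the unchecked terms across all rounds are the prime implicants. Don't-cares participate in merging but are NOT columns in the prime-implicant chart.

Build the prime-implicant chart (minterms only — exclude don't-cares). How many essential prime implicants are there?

[col 0] 0000*, 0010*, 0101*, 0110*, 0111*, 1011*, 1100*, 1110*, 1111*
[col 1] -110*, -111*, 0-10, 00-0, 01-1, 011-*, 1-11, 11-0, 111-*
[col 2] -11-
Prime implicants: -11-, 0-10, 00-0, 01-1, 1-11, 11-0
PI chart (minterm → PIs covering it):
  0 | 00-0  (sole → essential)
  2 | 0-10,00-0
  5 | 01-1  (sole → essential)
  6 | -11-,0-10
  7 | -11-,01-1
  11 | 1-11  (sole → essential)
  12 | 11-0  (sole → essential)
  14 | -11-,11-0
  15 | -11-,1-11
Essential prime implicants: 00-0, 01-1, 1-11, 11-0

4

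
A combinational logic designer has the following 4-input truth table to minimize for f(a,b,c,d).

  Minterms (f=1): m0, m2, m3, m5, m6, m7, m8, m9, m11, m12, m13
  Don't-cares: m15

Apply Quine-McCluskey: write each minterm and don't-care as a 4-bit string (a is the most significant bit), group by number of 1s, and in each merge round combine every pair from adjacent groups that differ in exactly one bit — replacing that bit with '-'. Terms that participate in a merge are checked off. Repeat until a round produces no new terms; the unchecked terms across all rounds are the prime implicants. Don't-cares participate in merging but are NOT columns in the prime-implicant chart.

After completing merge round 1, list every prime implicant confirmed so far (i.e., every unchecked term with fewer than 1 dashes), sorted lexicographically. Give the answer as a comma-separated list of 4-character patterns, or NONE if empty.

NONE

Round 0: 0000✓ 0010✓ 0011✓ 0101✓ 0110✓ 0111✓ 1000✓ 1001✓ 1011✓ 1100✓ 1101✓ 1111✓
Round 1: -000 -011✓ -101✓ -111✓ 0-10✓ 0-11✓ 00-0 001-✓ 01-1✓ 011-✓ 1-00✓ 1-01✓ 1-11✓ 10-1✓ 100-✓ 11-1✓ 110-✓
Round 2: --11 -1-1 0-1- 1--1 1-0-
PIs = {--11, -000, -1-1, 0-1-, 00-0, 1--1, 1-0-}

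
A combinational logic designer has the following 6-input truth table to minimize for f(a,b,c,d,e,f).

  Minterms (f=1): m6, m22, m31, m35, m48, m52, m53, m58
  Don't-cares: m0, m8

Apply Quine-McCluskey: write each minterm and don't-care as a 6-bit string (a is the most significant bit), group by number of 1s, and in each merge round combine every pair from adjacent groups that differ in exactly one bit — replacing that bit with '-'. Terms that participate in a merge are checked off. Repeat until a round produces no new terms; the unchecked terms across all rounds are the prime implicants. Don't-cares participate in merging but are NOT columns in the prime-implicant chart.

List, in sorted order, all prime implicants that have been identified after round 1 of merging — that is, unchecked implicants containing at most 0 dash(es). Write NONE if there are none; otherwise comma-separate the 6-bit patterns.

[col 0] 000000*, 000110*, 001000*, 010110*, 011111, 100011, 110000*, 110100*, 110101*, 111010
[col 1] 0-0110, 00-000, 110-00, 11010-
Prime implicants: 0-0110, 00-000, 011111, 100011, 110-00, 11010-, 111010

011111, 100011, 111010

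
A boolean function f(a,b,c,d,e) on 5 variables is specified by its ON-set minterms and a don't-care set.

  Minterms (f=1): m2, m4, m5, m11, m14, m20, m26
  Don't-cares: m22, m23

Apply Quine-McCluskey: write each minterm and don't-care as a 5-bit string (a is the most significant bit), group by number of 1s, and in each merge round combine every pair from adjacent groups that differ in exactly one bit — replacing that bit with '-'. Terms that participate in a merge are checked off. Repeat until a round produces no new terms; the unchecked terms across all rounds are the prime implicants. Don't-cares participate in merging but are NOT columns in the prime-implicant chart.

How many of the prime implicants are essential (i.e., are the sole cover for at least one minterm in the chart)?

5

size-2^0 implicants → 00010  00100(✓)  00101(✓)  01011  01110  10100(✓)  10110(✓)  10111(✓)  11010
size-2^1 implicants → -0100  0010-  101-0  1011-
Unchecked terms (primes): -0100, 00010, 0010-, 01011, 01110, 101-0, 1011-, 11010
Minterm coverage:
  m2 ⊆ 00010 [E]
  m4 ⊆ -0100,0010-
  m5 ⊆ 0010- [E]
  m11 ⊆ 01011 [E]
  m14 ⊆ 01110 [E]
  m20 ⊆ -0100,101-0
  m26 ⊆ 11010 [E]
E = {00010, 0010-, 01011, 01110, 11010}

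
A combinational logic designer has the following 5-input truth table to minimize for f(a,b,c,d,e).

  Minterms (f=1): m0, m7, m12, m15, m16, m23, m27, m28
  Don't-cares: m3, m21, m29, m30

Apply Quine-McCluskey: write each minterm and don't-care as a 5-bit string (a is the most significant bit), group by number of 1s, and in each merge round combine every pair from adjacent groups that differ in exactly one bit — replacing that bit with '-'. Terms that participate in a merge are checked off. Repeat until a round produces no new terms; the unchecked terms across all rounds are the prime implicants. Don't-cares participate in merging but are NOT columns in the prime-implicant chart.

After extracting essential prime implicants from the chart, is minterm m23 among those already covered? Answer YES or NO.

NO

Round 0: 00000✓ 00011✓ 00111✓ 01100✓ 01111✓ 10000✓ 10101✓ 10111✓ 11011 11100✓ 11101✓ 11110✓
Round 1: -0000 -0111 -1100 0-111 00-11 1-101 101-1 111-0 1110-
PIs = {-0000, -0111, -1100, 0-111, 00-11, 1-101, 101-1, 11011, 111-0, 1110-}
Coverage chart:
  m0: -0000 ←essential
  m7: -0111,0-111,00-11
  m12: -1100 ←essential
  m15: 0-111 ←essential
  m16: -0000 ←essential
  m23: -0111,101-1
  m27: 11011 ←essential
  m28: -1100,111-0,1110-
Essential: -0000, -1100, 0-111, 11011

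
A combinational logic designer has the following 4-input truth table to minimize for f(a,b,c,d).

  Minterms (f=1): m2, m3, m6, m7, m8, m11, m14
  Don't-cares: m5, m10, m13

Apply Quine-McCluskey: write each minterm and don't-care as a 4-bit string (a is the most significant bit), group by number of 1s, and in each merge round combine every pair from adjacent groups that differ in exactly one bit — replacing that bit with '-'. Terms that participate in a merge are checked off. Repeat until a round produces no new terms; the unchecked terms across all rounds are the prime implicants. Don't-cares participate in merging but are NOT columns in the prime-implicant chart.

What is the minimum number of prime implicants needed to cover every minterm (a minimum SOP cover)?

4

size-2^0 implicants → 0010(✓)  0011(✓)  0101(✓)  0110(✓)  0111(✓)  1000(✓)  1010(✓)  1011(✓)  1101(✓)  1110(✓)
size-2^1 implicants → -010(✓)  -011(✓)  -101  -110(✓)  0-10(✓)  0-11(✓)  001-(✓)  01-1  011-(✓)  1-10(✓)  10-0  101-(✓)
size-2^2 implicants → --10  -01-  0-1-
Unchecked terms (primes): --10, -01-, -101, 0-1-, 01-1, 10-0
Minterm coverage:
  m2 ⊆ --10,-01-,0-1-
  m3 ⊆ -01-,0-1-
  m6 ⊆ --10,0-1-
  m7 ⊆ 0-1-,01-1
  m8 ⊆ 10-0 [E]
  m11 ⊆ -01- [E]
  m14 ⊆ --10 [E]
E = {--10, -01-, 10-0}
Petrick residual → 0-1-
Cover = cd' + b'c + a'c + ab'd'  |cover|=4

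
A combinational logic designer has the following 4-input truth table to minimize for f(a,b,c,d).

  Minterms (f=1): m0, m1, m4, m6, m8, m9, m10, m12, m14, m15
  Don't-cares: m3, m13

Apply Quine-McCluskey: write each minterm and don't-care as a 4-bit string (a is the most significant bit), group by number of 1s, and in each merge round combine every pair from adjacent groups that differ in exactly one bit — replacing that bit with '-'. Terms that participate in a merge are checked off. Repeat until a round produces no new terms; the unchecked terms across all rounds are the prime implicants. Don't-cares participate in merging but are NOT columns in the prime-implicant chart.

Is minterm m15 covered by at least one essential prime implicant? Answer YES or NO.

size-2^0 implicants → 0000(✓)  0001(✓)  0011(✓)  0100(✓)  0110(✓)  1000(✓)  1001(✓)  1010(✓)  1100(✓)  1101(✓)  1110(✓)  1111(✓)
size-2^1 implicants → -000(✓)  -001(✓)  -100(✓)  -110(✓)  0-00(✓)  00-1  000-(✓)  01-0(✓)  1-00(✓)  1-01(✓)  1-10(✓)  10-0(✓)  100-(✓)  11-0(✓)  11-1(✓)  110-(✓)  111-(✓)
size-2^2 implicants → --00  -00-  -1-0  1--0  1-0-  11--
Unchecked terms (primes): --00, -00-, -1-0, 00-1, 1--0, 1-0-, 11--
Minterm coverage:
  m0 ⊆ --00,-00-
  m1 ⊆ -00-,00-1
  m4 ⊆ --00,-1-0
  m6 ⊆ -1-0 [E]
  m8 ⊆ --00,-00-,1--0,1-0-
  m9 ⊆ -00-,1-0-
  m10 ⊆ 1--0 [E]
  m12 ⊆ --00,-1-0,1--0,1-0-,11--
  m14 ⊆ -1-0,1--0,11--
  m15 ⊆ 11-- [E]
E = {-1-0, 1--0, 11--}

YES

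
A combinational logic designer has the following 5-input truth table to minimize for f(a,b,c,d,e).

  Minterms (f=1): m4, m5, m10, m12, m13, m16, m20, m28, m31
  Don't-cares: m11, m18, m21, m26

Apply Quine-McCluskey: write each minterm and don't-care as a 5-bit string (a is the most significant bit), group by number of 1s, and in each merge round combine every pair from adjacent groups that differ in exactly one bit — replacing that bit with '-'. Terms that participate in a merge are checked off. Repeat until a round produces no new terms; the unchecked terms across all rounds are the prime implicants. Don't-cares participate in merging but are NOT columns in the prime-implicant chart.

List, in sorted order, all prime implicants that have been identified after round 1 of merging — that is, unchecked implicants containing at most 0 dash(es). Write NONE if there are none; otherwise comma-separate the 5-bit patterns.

11111

size-2^0 implicants → 00100(✓)  00101(✓)  01010(✓)  01011(✓)  01100(✓)  01101(✓)  10000(✓)  10010(✓)  10100(✓)  10101(✓)  11010(✓)  11100(✓)  11111
size-2^1 implicants → -0100(✓)  -0101(✓)  -1010  -1100(✓)  0-100(✓)  0-101(✓)  0010-(✓)  0101-  0110-(✓)  1-010  1-100(✓)  10-00  100-0  1010-(✓)
size-2^2 implicants → --100  -010-  0-10-
Unchecked terms (primes): --100, -010-, -1010, 0-10-, 0101-, 1-010, 10-00, 100-0, 11111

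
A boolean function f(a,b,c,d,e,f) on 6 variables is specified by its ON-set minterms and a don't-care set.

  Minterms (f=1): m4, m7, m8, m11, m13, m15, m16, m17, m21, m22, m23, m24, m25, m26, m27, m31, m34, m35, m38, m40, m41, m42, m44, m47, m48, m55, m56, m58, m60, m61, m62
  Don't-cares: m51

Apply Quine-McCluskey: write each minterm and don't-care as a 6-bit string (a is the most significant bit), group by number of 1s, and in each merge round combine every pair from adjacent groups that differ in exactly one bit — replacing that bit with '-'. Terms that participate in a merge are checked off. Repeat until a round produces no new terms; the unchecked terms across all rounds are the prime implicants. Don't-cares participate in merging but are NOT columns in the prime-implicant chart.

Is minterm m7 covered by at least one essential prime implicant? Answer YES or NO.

YES

Round 0: 000100 000111✓ 001000✓ 001011✓ 001101✓ 001111✓ 010000✓ 010001✓ 010101✓ 010110✓ 010111✓ 011000✓ 011001✓ 011010✓ 011011✓ 011111✓ 100010✓ 100011✓ 100110✓ 101000✓ 101001✓ 101010✓ 101100✓ 101111✓ 110000✓ 110011✓ 110111✓ 111000✓ 111010✓ 111100✓ 111101✓ 111110✓
Round 1: -01000✓ -01111 -10000✓ -10111 -11000✓ -11010✓ 0-0111✓ 0-1000✓ 0-1011✓ 0-1111✓ 00-111✓ 001-11✓ 0011-1 01-000✓ 01-001✓ 01-111✓ 010-01 01000-✓ 0101-1 01011- 011-11✓ 0110-0✓ 0110-1✓ 01100-✓ 01101-✓ 1-0011 1-1000✓ 1-1010✓ 1-1100✓ 10-010 100-10 10001- 101-00✓ 1010-0✓ 10100- 11-000✓ 110-11 111-00✓ 111-10✓ 1110-0✓ 1111-0✓ 11110-
Round 2: --1000 -1-000 -110-0 0--111 0-1-11 01-00- 0110-- 1-1-00 1-10-0 111--0
PIs = {--1000, -01111, -1-000, -10111, -110-0, 0--111, 0-1-11, 000100, 0011-1, 01-00-, 010-01, 0101-1, 01011-, 0110--, 1-0011, 1-1-00, 1-10-0, 10-010, 100-10, 10001-, 10100-, 110-11, 111--0, 11110-}
Coverage chart:
  m4: 000100 ←essential
  m7: 0--111 ←essential
  m8: --1000 ←essential
  m11: 0-1-11 ←essential
  m13: 0011-1 ←essential
  m15: -01111,0--111,0-1-11,0011-1
  m16: -1-000,01-00-
  m17: 01-00-,010-01
  m21: 010-01,0101-1
  m22: 01011- ←essential
  m23: -10111,0--111,0101-1,01011-
  m24: --1000,-1-000,-110-0,01-00-,0110--
  m25: 01-00-,0110--
  m26: -110-0,0110--
  m27: 0-1-11,0110--
  m31: 0--111,0-1-11
  m34: 10-010,100-10,10001-
  m35: 1-0011,10001-
  m38: 100-10 ←essential
  m40: --1000,1-1-00,1-10-0,10100-
  m41: 10100- ←essential
  m42: 1-10-0,10-010
  m44: 1-1-00 ←essential
  m47: -01111 ←essential
  m48: -1-000 ←essential
  m55: -10111,110-11
  m56: --1000,-1-000,-110-0,1-1-00,1-10-0,111--0
  m58: -110-0,1-10-0,111--0
  m60: 1-1-00,111--0,11110-
  m61: 11110- ←essential
  m62: 111--0 ←essential
Essential: --1000, -01111, -1-000, 0--111, 0-1-11, 000100, 0011-1, 01011-, 1-1-00, 100-10, 10100-, 111--0, 11110-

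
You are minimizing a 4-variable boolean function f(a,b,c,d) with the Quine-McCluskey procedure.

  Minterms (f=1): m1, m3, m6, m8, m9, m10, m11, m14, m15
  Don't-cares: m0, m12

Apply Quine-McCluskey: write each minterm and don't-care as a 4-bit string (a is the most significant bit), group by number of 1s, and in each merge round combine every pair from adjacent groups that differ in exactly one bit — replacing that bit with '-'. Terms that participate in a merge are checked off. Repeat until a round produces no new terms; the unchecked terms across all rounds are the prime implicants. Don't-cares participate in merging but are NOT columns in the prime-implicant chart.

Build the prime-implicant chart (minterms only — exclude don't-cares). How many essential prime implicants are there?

3

[col 0] 0000*, 0001*, 0011*, 0110*, 1000*, 1001*, 1010*, 1011*, 1100*, 1110*, 1111*
[col 1] -000*, -001*, -011*, -110, 00-1*, 000-*, 1-00*, 1-10*, 1-11*, 10-0*, 10-1*, 100-*, 101-*, 11-0*, 111-*
[col 2] -0-1, -00-, 1--0, 1-1-, 10--
Prime implicants: -0-1, -00-, -110, 1--0, 1-1-, 10--
PI chart (minterm → PIs covering it):
  1 | -0-1,-00-
  3 | -0-1  (sole → essential)
  6 | -110  (sole → essential)
  8 | -00-,1--0,10--
  9 | -0-1,-00-,10--
  10 | 1--0,1-1-,10--
  11 | -0-1,1-1-,10--
  14 | -110,1--0,1-1-
  15 | 1-1-  (sole → essential)
Essential prime implicants: -0-1, -110, 1-1-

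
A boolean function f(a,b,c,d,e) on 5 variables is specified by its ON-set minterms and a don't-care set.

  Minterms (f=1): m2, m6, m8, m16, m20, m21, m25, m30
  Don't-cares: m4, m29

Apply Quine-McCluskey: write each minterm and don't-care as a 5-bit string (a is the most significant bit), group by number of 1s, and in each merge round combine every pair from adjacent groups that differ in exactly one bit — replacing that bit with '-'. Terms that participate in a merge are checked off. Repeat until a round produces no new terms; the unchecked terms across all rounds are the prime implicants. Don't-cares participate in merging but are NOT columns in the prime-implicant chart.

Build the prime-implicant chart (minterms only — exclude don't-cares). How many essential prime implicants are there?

5

[col 0] 00010*, 00100*, 00110*, 01000, 10000*, 10100*, 10101*, 11001*, 11101*, 11110
[col 1] -0100, 00-10, 001-0, 1-101, 10-00, 1010-, 11-01
Prime implicants: -0100, 00-10, 001-0, 01000, 1-101, 10-00, 1010-, 11-01, 11110
PI chart (minterm → PIs covering it):
  2 | 00-10  (sole → essential)
  6 | 00-10,001-0
  8 | 01000  (sole → essential)
  16 | 10-00  (sole → essential)
  20 | -0100,10-00,1010-
  21 | 1-101,1010-
  25 | 11-01  (sole → essential)
  30 | 11110  (sole → essential)
Essential prime implicants: 00-10, 01000, 10-00, 11-01, 11110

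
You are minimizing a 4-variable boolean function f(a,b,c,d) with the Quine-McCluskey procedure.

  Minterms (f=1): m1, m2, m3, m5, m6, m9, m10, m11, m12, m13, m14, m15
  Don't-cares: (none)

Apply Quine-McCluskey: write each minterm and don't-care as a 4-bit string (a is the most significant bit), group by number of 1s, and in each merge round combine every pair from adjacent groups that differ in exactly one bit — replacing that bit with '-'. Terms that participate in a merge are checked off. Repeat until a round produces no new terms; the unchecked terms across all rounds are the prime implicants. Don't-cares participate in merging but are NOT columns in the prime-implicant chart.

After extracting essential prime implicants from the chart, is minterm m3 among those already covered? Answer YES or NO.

NO

Round 0: 0001✓ 0010✓ 0011✓ 0101✓ 0110✓ 1001✓ 1010✓ 1011✓ 1100✓ 1101✓ 1110✓ 1111✓
Round 1: -001✓ -010✓ -011✓ -101✓ -110✓ 0-01✓ 0-10✓ 00-1✓ 001-✓ 1-01✓ 1-10✓ 1-11✓ 10-1✓ 101-✓ 11-0✓ 11-1✓ 110-✓ 111-✓
Round 2: --01 --10 -0-1 -01- 1--1 1-1- 11--
PIs = {--01, --10, -0-1, -01-, 1--1, 1-1-, 11--}
Coverage chart:
  m1: --01,-0-1
  m2: --10,-01-
  m3: -0-1,-01-
  m5: --01 ←essential
  m6: --10 ←essential
  m9: --01,-0-1,1--1
  m10: --10,-01-,1-1-
  m11: -0-1,-01-,1--1,1-1-
  m12: 11-- ←essential
  m13: --01,1--1,11--
  m14: --10,1-1-,11--
  m15: 1--1,1-1-,11--
Essential: --01, --10, 11--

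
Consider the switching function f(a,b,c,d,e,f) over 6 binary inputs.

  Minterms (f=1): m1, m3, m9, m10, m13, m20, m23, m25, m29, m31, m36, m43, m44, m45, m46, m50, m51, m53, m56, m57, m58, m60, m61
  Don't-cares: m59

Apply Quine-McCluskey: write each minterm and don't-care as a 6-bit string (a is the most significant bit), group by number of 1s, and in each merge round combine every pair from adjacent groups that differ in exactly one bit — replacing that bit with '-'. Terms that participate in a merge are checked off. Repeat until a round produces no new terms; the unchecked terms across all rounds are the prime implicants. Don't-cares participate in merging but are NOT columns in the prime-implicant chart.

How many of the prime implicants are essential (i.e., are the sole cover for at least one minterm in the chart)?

Round 0: 000001✓ 000011✓ 001001✓ 001010 001101✓ 010100 010111✓ 011001✓ 011101✓ 011111✓ 100100✓ 101011✓ 101100✓ 101101✓ 101110✓ 110010✓ 110011✓ 110101✓ 111000✓ 111001✓ 111010✓ 111011✓ 111100✓ 111101✓
Round 1: -01101✓ -11001✓ -11101✓ 0-1001✓ 0-1101✓ 00-001 0000-1 001-01✓ 01-111 011-01✓ 0111-1 1-1011 1-1100✓ 1-1101✓ 10-100 1011-0 10110-✓ 11-010✓ 11-011✓ 11-101 11001-✓ 111-00✓ 111-01✓ 1110-0✓ 1110-1✓ 11100-✓ 11101-✓ 11110-✓
Round 2: --1101 -11-01 0-1-01 1-110- 11-01- 111-0- 1110--
PIs = {--1101, -11-01, 0-1-01, 00-001, 0000-1, 001010, 01-111, 010100, 0111-1, 1-1011, 1-110-, 10-100, 1011-0, 11-01-, 11-101, 111-0-, 1110--}
Coverage chart:
  m1: 00-001,0000-1
  m3: 0000-1 ←essential
  m9: 0-1-01,00-001
  m10: 001010 ←essential
  m13: --1101,0-1-01
  m20: 010100 ←essential
  m23: 01-111 ←essential
  m25: -11-01,0-1-01
  m29: --1101,-11-01,0-1-01,0111-1
  m31: 01-111,0111-1
  m36: 10-100 ←essential
  m43: 1-1011 ←essential
  m44: 1-110-,10-100,1011-0
  m45: --1101,1-110-
  m46: 1011-0 ←essential
  m50: 11-01- ←essential
  m51: 11-01- ←essential
  m53: 11-101 ←essential
  m56: 111-0-,1110--
  m57: -11-01,111-0-,1110--
  m58: 11-01-,1110--
  m60: 1-110-,111-0-
  m61: --1101,-11-01,1-110-,11-101,111-0-
Essential: 0000-1, 001010, 01-111, 010100, 1-1011, 10-100, 1011-0, 11-01-, 11-101

9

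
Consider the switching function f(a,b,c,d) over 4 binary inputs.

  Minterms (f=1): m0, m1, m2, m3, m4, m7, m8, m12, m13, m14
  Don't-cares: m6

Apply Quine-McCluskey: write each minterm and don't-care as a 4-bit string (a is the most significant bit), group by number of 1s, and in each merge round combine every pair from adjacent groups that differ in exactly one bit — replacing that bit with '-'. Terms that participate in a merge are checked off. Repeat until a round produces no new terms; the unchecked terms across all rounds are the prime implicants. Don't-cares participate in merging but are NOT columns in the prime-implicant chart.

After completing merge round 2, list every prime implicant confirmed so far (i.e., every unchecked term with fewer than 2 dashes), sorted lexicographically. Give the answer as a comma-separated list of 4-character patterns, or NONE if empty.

size-2^0 implicants → 0000(✓)  0001(✓)  0010(✓)  0011(✓)  0100(✓)  0110(✓)  0111(✓)  1000(✓)  1100(✓)  1101(✓)  1110(✓)
size-2^1 implicants → -000(✓)  -100(✓)  -110(✓)  0-00(✓)  0-10(✓)  0-11(✓)  00-0(✓)  00-1(✓)  000-(✓)  001-(✓)  01-0(✓)  011-(✓)  1-00(✓)  11-0(✓)  110-
size-2^2 implicants → --00  -1-0  0--0  0-1-  00--
Unchecked terms (primes): --00, -1-0, 0--0, 0-1-, 00--, 110-

110-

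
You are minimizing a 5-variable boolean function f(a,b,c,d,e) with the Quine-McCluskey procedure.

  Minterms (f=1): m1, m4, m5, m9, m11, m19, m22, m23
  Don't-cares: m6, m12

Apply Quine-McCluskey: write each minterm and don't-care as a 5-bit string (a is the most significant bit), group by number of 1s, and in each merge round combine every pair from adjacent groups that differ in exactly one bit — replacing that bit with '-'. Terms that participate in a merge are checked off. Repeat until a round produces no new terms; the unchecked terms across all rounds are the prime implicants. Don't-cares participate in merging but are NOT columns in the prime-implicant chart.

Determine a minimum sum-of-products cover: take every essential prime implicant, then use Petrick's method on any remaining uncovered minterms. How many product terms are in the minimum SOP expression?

[col 0] 00001*, 00100*, 00101*, 00110*, 01001*, 01011*, 01100*, 10011*, 10110*, 10111*
[col 1] -0110, 0-001, 0-100, 00-01, 001-0, 0010-, 010-1, 10-11, 1011-
Prime implicants: -0110, 0-001, 0-100, 00-01, 001-0, 0010-, 010-1, 10-11, 1011-
PI chart (minterm → PIs covering it):
  1 | 0-001,00-01
  4 | 0-100,001-0,0010-
  5 | 00-01,0010-
  9 | 0-001,010-1
  11 | 010-1  (sole → essential)
  19 | 10-11  (sole → essential)
  22 | -0110,1011-
  23 | 10-11,1011-
Essential prime implicants: 010-1, 10-11
Petrick residual → -0110, 0-001, 0010-
Minimum SOP uses 5 PIs: b'cde' + a'c'd'e + a'b'cd' + a'bc'e + ab'de

5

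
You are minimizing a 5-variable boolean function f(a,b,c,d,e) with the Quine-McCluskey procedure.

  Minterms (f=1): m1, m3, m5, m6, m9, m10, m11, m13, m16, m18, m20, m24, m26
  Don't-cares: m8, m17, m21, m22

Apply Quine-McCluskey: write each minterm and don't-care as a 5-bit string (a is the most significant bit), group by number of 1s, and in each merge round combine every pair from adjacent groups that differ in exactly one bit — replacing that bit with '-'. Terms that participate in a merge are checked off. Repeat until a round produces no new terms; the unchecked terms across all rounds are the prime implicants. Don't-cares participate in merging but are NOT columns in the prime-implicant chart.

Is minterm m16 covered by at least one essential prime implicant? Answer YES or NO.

Round 0: 00001✓ 00011✓ 00101✓ 00110✓ 01000✓ 01001✓ 01010✓ 01011✓ 01101✓ 10000✓ 10001✓ 10010✓ 10100✓ 10101✓ 10110✓ 11000✓ 11010✓
Round 1: -0001✓ -0101✓ -0110 -1000✓ -1010✓ 0-001✓ 0-011✓ 0-101✓ 00-01✓ 000-1✓ 01-01✓ 010-0✓ 010-1✓ 0100-✓ 0101-✓ 1-000✓ 1-010✓ 10-00✓ 10-01✓ 10-10✓ 100-0✓ 1000-✓ 101-0✓ 1010-✓ 110-0✓
Round 2: -0-01 -10-0 0--01 0-0-1 010-- 1-0-0 10--0 10-0-
PIs = {-0-01, -0110, -10-0, 0--01, 0-0-1, 010--, 1-0-0, 10--0, 10-0-}
Coverage chart:
  m1: -0-01,0--01,0-0-1
  m3: 0-0-1 ←essential
  m5: -0-01,0--01
  m6: -0110 ←essential
  m9: 0--01,0-0-1,010--
  m10: -10-0,010--
  m11: 0-0-1,010--
  m13: 0--01 ←essential
  m16: 1-0-0,10--0,10-0-
  m18: 1-0-0,10--0
  m20: 10--0,10-0-
  m24: -10-0,1-0-0
  m26: -10-0,1-0-0
Essential: -0110, 0--01, 0-0-1

NO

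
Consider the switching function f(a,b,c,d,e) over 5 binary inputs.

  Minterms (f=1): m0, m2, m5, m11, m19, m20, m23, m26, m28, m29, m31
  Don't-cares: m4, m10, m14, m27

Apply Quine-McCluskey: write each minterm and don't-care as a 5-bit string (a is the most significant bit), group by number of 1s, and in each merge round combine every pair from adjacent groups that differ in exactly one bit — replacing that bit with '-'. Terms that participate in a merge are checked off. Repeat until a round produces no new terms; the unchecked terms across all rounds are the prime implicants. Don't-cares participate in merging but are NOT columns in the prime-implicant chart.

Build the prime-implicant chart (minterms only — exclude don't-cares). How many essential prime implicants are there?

3

[col 0] 00000*, 00010*, 00100*, 00101*, 01010*, 01011*, 01110*, 10011*, 10100*, 10111*, 11010*, 11011*, 11100*, 11101*, 11111*
[col 1] -0100, -1010*, -1011*, 0-010, 00-00, 000-0, 0010-, 01-10, 0101-*, 1-011*, 1-100, 1-111*, 10-11*, 11-11*, 1101-*, 111-1, 1110-
[col 2] -101-, 1--11
Prime implicants: -0100, -101-, 0-010, 00-00, 000-0, 0010-, 01-10, 1--11, 1-100, 111-1, 1110-
PI chart (minterm → PIs covering it):
  0 | 00-00,000-0
  2 | 0-010,000-0
  5 | 0010-  (sole → essential)
  11 | -101-  (sole → essential)
  19 | 1--11  (sole → essential)
  20 | -0100,1-100
  23 | 1--11  (sole → essential)
  26 | -101-  (sole → essential)
  28 | 1-100,1110-
  29 | 111-1,1110-
  31 | 1--11,111-1
Essential prime implicants: -101-, 0010-, 1--11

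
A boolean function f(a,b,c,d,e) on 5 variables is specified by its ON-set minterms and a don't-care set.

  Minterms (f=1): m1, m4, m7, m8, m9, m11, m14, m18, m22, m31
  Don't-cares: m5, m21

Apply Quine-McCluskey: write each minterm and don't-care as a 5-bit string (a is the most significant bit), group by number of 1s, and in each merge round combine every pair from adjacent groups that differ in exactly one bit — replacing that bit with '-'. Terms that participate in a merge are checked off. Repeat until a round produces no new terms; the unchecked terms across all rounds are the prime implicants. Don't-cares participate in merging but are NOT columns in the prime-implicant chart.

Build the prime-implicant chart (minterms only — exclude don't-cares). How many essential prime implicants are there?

7

size-2^0 implicants → 00001(✓)  00100(✓)  00101(✓)  00111(✓)  01000(✓)  01001(✓)  01011(✓)  01110  10010(✓)  10101(✓)  10110(✓)  11111
size-2^1 implicants → -0101  0-001  00-01  001-1  0010-  010-1  0100-  10-10
Unchecked terms (primes): -0101, 0-001, 00-01, 001-1, 0010-, 010-1, 0100-, 01110, 10-10, 11111
Minterm coverage:
  m1 ⊆ 0-001,00-01
  m4 ⊆ 0010- [E]
  m7 ⊆ 001-1 [E]
  m8 ⊆ 0100- [E]
  m9 ⊆ 0-001,010-1,0100-
  m11 ⊆ 010-1 [E]
  m14 ⊆ 01110 [E]
  m18 ⊆ 10-10 [E]
  m22 ⊆ 10-10 [E]
  m31 ⊆ 11111 [E]
E = {001-1, 0010-, 010-1, 0100-, 01110, 10-10, 11111}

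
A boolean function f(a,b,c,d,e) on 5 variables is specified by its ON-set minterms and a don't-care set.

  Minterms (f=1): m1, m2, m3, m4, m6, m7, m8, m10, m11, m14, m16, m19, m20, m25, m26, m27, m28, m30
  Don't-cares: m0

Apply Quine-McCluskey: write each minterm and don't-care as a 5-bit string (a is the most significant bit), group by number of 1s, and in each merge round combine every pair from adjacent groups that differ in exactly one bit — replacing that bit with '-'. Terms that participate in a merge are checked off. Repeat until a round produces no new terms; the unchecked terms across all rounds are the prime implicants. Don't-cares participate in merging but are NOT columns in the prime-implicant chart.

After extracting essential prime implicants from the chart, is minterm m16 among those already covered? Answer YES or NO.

YES

Round 0: 00000✓ 00001✓ 00010✓ 00011✓ 00100✓ 00110✓ 00111✓ 01000✓ 01010✓ 01011✓ 01110✓ 10000✓ 10011✓ 10100✓ 11001✓ 11010✓ 11011✓ 11100✓ 11110✓
Round 1: -0000✓ -0011✓ -0100✓ -1010✓ -1011✓ -1110✓ 0-000✓ 0-010✓ 0-011✓ 0-110✓ 00-00✓ 00-10✓ 00-11✓ 000-0✓ 000-1✓ 0000-✓ 0001-✓ 001-0✓ 0011-✓ 01-10✓ 010-0✓ 0101-✓ 1-011✓ 1-100 10-00✓ 11-10✓ 110-1 1101-✓ 111-0
Round 2: --011 -0-00 -1-10 -101- 0--10 0-0-0 0-01- 00--0 00-1- 000--
PIs = {--011, -0-00, -1-10, -101-, 0--10, 0-0-0, 0-01-, 00--0, 00-1-, 000--, 1-100, 110-1, 111-0}
Coverage chart:
  m1: 000-- ←essential
  m2: 0--10,0-0-0,0-01-,00--0,00-1-,000--
  m3: --011,0-01-,00-1-,000--
  m4: -0-00,00--0
  m6: 0--10,00--0,00-1-
  m7: 00-1- ←essential
  m8: 0-0-0 ←essential
  m10: -1-10,-101-,0--10,0-0-0,0-01-
  m11: --011,-101-,0-01-
  m14: -1-10,0--10
  m16: -0-00 ←essential
  m19: --011 ←essential
  m20: -0-00,1-100
  m25: 110-1 ←essential
  m26: -1-10,-101-
  m27: --011,-101-,110-1
  m28: 1-100,111-0
  m30: -1-10,111-0
Essential: --011, -0-00, 0-0-0, 00-1-, 000--, 110-1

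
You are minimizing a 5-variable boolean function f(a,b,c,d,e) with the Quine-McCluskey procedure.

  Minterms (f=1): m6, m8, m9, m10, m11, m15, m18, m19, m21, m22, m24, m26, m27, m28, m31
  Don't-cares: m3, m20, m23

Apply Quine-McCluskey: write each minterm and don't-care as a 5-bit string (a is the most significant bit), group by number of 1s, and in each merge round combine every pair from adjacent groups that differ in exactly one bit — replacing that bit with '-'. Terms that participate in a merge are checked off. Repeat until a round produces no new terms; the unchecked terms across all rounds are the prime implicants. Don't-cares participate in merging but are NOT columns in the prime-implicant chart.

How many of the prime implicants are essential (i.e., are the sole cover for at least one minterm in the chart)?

size-2^0 implicants → 00011(✓)  00110(✓)  01000(✓)  01001(✓)  01010(✓)  01011(✓)  01111(✓)  10010(✓)  10011(✓)  10100(✓)  10101(✓)  10110(✓)  10111(✓)  11000(✓)  11010(✓)  11011(✓)  11100(✓)  11111(✓)
size-2^1 implicants → -0011(✓)  -0110  -1000(✓)  -1010(✓)  -1011(✓)  -1111(✓)  0-011(✓)  01-11(✓)  010-0(✓)  010-1(✓)  0100-(✓)  0101-(✓)  1-010(✓)  1-011(✓)  1-100  1-111(✓)  10-10(✓)  10-11(✓)  1001-(✓)  101-0(✓)  101-1(✓)  1010-(✓)  1011-(✓)  11-00  11-11(✓)  110-0(✓)  1101-(✓)
size-2^2 implicants → --011  -1-11  -10-0  -101-  010--  1--11  1-01-  10-1-  101--
Unchecked terms (primes): --011, -0110, -1-11, -10-0, -101-, 010--, 1--11, 1-01-, 1-100, 10-1-, 101--, 11-00
Minterm coverage:
  m6 ⊆ -0110 [E]
  m8 ⊆ -10-0,010--
  m9 ⊆ 010-- [E]
  m10 ⊆ -10-0,-101-,010--
  m11 ⊆ --011,-1-11,-101-,010--
  m15 ⊆ -1-11 [E]
  m18 ⊆ 1-01-,10-1-
  m19 ⊆ --011,1--11,1-01-,10-1-
  m21 ⊆ 101-- [E]
  m22 ⊆ -0110,10-1-,101--
  m24 ⊆ -10-0,11-00
  m26 ⊆ -10-0,-101-,1-01-
  m27 ⊆ --011,-1-11,-101-,1--11,1-01-
  m28 ⊆ 1-100,11-00
  m31 ⊆ -1-11,1--11
E = {-0110, -1-11, 010--, 101--}

4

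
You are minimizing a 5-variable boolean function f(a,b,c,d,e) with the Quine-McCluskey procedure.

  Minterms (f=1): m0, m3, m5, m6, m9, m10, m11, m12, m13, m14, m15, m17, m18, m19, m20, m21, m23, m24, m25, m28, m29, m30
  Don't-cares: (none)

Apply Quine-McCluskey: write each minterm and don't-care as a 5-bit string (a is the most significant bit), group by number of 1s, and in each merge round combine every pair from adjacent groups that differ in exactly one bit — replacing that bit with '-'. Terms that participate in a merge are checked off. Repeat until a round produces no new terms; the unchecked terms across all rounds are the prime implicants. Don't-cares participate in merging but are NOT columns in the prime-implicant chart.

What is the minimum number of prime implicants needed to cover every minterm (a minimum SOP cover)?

11

Round 0: 00000 00011✓ 00101✓ 00110✓ 01001✓ 01010✓ 01011✓ 01100✓ 01101✓ 01110✓ 01111✓ 10001✓ 10010✓ 10011✓ 10100✓ 10101✓ 10111✓ 11000✓ 11001✓ 11100✓ 11101✓ 11110✓
Round 1: -0011 -0101✓ -1001✓ -1100✓ -1101✓ -1110✓ 0-011 0-101✓ 0-110 01-01✓ 01-10✓ 01-11✓ 010-1✓ 0101-✓ 011-0✓ 011-1✓ 0110-✓ 0111-✓ 1-001✓ 1-100✓ 1-101✓ 10-01✓ 10-11✓ 100-1✓ 1001- 101-1✓ 1010-✓ 11-00✓ 11-01✓ 1100-✓ 111-0✓ 1110-✓
Round 2: --101 -1-01 -11-0 -110- 01--1 01-1- 011-- 1--01 1-10- 10--1 11-0-
PIs = {--101, -0011, -1-01, -11-0, -110-, 0-011, 0-110, 00000, 01--1, 01-1-, 011--, 1--01, 1-10-, 10--1, 1001-, 11-0-}
Coverage chart:
  m0: 00000 ←essential
  m3: -0011,0-011
  m5: --101 ←essential
  m6: 0-110 ←essential
  m9: -1-01,01--1
  m10: 01-1- ←essential
  m11: 0-011,01--1,01-1-
  m12: -11-0,-110-,011--
  m13: --101,-1-01,-110-,01--1,011--
  m14: -11-0,0-110,01-1-,011--
  m15: 01--1,01-1-,011--
  m17: 1--01,10--1
  m18: 1001- ←essential
  m19: -0011,10--1,1001-
  m20: 1-10- ←essential
  m21: --101,1--01,1-10-,10--1
  m23: 10--1 ←essential
  m24: 11-0- ←essential
  m25: -1-01,1--01,11-0-
  m28: -11-0,-110-,1-10-,11-0-
  m29: --101,-1-01,-110-,1--01,1-10-,11-0-
  m30: -11-0 ←essential
Essential: --101, -11-0, 0-110, 00000, 01-1-, 1-10-, 10--1, 1001-, 11-0-
Petrick residual → -0011, -1-01
Min cover (11 terms): cd'e + b'c'de + bd'e + bce' + a'cde' + a'b'c'd'e' + a'bd + acd' + ab'e + ab'c'd + abd'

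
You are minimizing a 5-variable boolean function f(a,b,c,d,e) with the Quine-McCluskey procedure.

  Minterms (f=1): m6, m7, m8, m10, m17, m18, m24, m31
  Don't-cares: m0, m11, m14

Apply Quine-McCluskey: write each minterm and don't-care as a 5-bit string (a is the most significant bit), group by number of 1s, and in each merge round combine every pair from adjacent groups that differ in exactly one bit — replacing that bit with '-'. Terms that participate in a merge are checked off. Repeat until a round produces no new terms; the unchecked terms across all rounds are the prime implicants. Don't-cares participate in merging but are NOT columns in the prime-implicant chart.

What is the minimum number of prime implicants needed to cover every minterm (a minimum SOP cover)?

Round 0: 00000✓ 00110✓ 00111✓ 01000✓ 01010✓ 01011✓ 01110✓ 10001 10010 11000✓ 11111
Round 1: -1000 0-000 0-110 0011- 01-10 010-0 0101-
PIs = {-1000, 0-000, 0-110, 0011-, 01-10, 010-0, 0101-, 10001, 10010, 11111}
Coverage chart:
  m6: 0-110,0011-
  m7: 0011- ←essential
  m8: -1000,0-000,010-0
  m10: 01-10,010-0,0101-
  m17: 10001 ←essential
  m18: 10010 ←essential
  m24: -1000 ←essential
  m31: 11111 ←essential
Essential: -1000, 0011-, 10001, 10010, 11111
Petrick residual → 01-10
Min cover (6 terms): bc'd'e' + a'b'cd + a'bde' + ab'c'd'e + ab'c'de' + abcde

6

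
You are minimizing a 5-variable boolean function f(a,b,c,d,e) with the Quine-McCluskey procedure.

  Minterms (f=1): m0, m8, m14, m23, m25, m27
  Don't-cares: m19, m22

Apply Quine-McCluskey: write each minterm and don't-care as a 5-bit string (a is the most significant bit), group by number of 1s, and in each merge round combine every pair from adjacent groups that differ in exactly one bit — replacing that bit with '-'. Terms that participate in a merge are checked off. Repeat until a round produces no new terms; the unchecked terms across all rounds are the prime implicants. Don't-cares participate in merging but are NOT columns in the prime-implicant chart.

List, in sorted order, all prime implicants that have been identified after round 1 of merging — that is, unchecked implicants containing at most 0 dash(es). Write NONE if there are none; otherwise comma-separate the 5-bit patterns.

01110

Round 0: 00000✓ 01000✓ 01110 10011✓ 10110✓ 10111✓ 11001✓ 11011✓
Round 1: 0-000 1-011 10-11 1011- 110-1
PIs = {0-000, 01110, 1-011, 10-11, 1011-, 110-1}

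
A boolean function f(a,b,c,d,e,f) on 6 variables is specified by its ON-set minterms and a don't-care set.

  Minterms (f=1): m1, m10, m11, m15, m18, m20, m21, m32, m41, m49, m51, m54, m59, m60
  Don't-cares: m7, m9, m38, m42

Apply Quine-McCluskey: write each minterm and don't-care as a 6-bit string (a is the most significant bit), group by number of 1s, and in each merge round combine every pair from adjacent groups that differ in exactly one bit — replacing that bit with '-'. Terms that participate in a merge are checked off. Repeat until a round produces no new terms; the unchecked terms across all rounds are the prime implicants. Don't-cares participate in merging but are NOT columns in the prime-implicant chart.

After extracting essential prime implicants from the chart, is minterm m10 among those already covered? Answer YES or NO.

[col 0] 000001*, 000111*, 001001*, 001010*, 001011*, 001111*, 010010, 010100*, 010101*, 100000, 100110*, 101001*, 101010*, 110001*, 110011*, 110110*, 111011*, 111100
[col 1] -01001, -01010, 00-001, 00-111, 001-11, 0010-1, 00101-, 01010-, 1-0110, 11-011, 1100-1
Prime implicants: -01001, -01010, 00-001, 00-111, 001-11, 0010-1, 00101-, 010010, 01010-, 1-0110, 100000, 11-011, 1100-1, 111100
PI chart (minterm → PIs covering it):
  1 | 00-001  (sole → essential)
  10 | -01010,00101-
  11 | 001-11,0010-1,00101-
  15 | 00-111,001-11
  18 | 010010  (sole → essential)
  20 | 01010-  (sole → essential)
  21 | 01010-  (sole → essential)
  32 | 100000  (sole → essential)
  41 | -01001  (sole → essential)
  49 | 1100-1  (sole → essential)
  51 | 11-011,1100-1
  54 | 1-0110  (sole → essential)
  59 | 11-011  (sole → essential)
  60 | 111100  (sole → essential)
Essential prime implicants: -01001, 00-001, 010010, 01010-, 1-0110, 100000, 11-011, 1100-1, 111100

NO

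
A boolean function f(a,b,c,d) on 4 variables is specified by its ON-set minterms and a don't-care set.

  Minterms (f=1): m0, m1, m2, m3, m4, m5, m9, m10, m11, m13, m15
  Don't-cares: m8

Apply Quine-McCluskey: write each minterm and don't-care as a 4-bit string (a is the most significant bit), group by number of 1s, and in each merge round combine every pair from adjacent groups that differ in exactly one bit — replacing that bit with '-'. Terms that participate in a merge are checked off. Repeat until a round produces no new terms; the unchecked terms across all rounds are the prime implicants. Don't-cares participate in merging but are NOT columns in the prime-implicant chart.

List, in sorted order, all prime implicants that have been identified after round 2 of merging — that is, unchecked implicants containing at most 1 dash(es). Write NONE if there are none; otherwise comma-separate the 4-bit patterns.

NONE

Round 0: 0000✓ 0001✓ 0010✓ 0011✓ 0100✓ 0101✓ 1000✓ 1001✓ 1010✓ 1011✓ 1101✓ 1111✓
Round 1: -000✓ -001✓ -010✓ -011✓ -101✓ 0-00✓ 0-01✓ 00-0✓ 00-1✓ 000-✓ 001-✓ 010-✓ 1-01✓ 1-11✓ 10-0✓ 10-1✓ 100-✓ 101-✓ 11-1✓
Round 2: --01 -0-0✓ -0-1✓ -00-✓ -01-✓ 0-0- 00--✓ 1--1 10--✓
Round 3: -0--
PIs = {--01, -0--, 0-0-, 1--1}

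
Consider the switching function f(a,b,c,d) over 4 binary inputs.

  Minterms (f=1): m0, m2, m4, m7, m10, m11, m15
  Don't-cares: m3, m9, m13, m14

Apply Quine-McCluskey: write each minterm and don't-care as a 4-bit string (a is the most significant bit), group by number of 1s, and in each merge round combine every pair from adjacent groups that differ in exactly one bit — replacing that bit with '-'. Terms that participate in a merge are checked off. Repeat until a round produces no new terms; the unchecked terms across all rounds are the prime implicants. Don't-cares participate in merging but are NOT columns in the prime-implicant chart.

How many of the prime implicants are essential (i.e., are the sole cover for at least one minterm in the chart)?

2

size-2^0 implicants → 0000(✓)  0010(✓)  0011(✓)  0100(✓)  0111(✓)  1001(✓)  1010(✓)  1011(✓)  1101(✓)  1110(✓)  1111(✓)
size-2^1 implicants → -010(✓)  -011(✓)  -111(✓)  0-00  0-11(✓)  00-0  001-(✓)  1-01(✓)  1-10(✓)  1-11(✓)  10-1(✓)  101-(✓)  11-1(✓)  111-(✓)
size-2^2 implicants → --11  -01-  1--1  1-1-
Unchecked terms (primes): --11, -01-, 0-00, 00-0, 1--1, 1-1-
Minterm coverage:
  m0 ⊆ 0-00,00-0
  m2 ⊆ -01-,00-0
  m4 ⊆ 0-00 [E]
  m7 ⊆ --11 [E]
  m10 ⊆ -01-,1-1-
  m11 ⊆ --11,-01-,1--1,1-1-
  m15 ⊆ --11,1--1,1-1-
E = {--11, 0-00}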